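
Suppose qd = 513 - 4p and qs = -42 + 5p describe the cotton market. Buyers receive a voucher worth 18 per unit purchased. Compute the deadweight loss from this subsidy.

Pre-subsidy: 513 - 4p = -42 + 5p gives p* = 185/3, q* = 799/3.
With the rebate, buyers effectively pay pb = ps − 18, where ps is the price sellers receive.
Demand in terms of ps becomes qd = 513 − 4(ps − 18) = 585 - 4ps. Setting this equal to supply: 585 - 4ps = -42 + 5ps, so ps = 209/3.
Buyers pay pb = 209/3 − 18 = 155/3; q' = -42 + 5·(209/3) = 919/3.
The subsidy expands output by 919/3 − 799/3 = 40 past the efficient level; on those units the gap between marginal cost and willingness to pay runs from 0 up to 18.
DWL = ½ × 18 × 40 = 360.

Deadweight loss = 360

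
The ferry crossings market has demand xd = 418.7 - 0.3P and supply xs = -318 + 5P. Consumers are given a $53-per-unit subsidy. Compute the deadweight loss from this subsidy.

Pre-subsidy: 418.7 - 0.3P = -318 + 5P gives P* = 139, x* = 377.
With the rebate, buyers effectively pay Pb = Ps − 53, where Ps is the price sellers receive.
Demand in terms of Ps becomes xd = 418.7 − 0.3(Ps − 53) = 434.6 - 0.3Ps. Setting this equal to supply: 434.6 - 0.3Ps = -318 + 5Ps, so Ps = 142.
Buyers pay Pb = 142 − 53 = 89; x' = -318 + 5·142 = 392.
The subsidy expands output by 392 − 377 = 15 past the efficient level; on those units the gap between marginal cost and willingness to pay runs from 0 up to 53.
DWL = ½ × 53 × 15 = 397.5.

Deadweight loss = $397.5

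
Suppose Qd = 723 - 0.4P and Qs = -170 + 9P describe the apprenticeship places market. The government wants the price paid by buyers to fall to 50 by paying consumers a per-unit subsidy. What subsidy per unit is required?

At a buyer price of 50, quantity demanded is 723 − 0.4·50 = 703.
Sellers supply 703 only when they receive Ps with -170 + 9·Ps = 703, i.e. Ps = 97.
s = Ps − Pb = 97 − 50 = 47.

Required subsidy s = 47 per unit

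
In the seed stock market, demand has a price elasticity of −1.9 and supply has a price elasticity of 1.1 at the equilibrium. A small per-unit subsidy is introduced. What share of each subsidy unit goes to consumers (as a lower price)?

Consumer share = 11/30

For a small subsidy around the equilibrium, the benefit split depends on the relative slopes, which at a point are proportional to the elasticities.
Buyer share = εs/(εs + |εd|) = 1.1/(1.1 + 1.9) = 11/30; seller share = |εd|/(εs + |εd|) = 19/30.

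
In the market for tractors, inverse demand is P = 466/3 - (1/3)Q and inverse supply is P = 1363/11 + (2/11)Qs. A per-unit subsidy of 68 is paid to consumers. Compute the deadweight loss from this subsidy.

Pre-subsidy: 466/3 - (1/3)Q = 1363/11 + (2/11)Q gives Q* = 61 and P* = 135.
With the rebate, buyers effectively pay Pb = Ps − 68, where Ps is the price sellers receive.
On the curves, Pb = 466/3 - (1/3)Q and Ps = 1363/11 + (2/11)Q; the wedge Ps − Pb = 68 gives 1363/11 + (2/11)Q − (466/3 - (1/3)Q) = 68, so Q' = 193.
Then Pb = 466/3 − (1/3)·193 = 91 and Ps = 1363/11 + (2/11)·193 = 159.
The subsidy expands output by 193 − 61 = 132 past the efficient level; on those units the gap between marginal cost and willingness to pay runs from 0 up to 68.
DWL = ½ × 68 × 132 = 4488.

Deadweight loss = 4488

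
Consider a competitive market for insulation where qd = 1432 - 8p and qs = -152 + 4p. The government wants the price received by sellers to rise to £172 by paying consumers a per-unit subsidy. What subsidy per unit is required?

Required subsidy s = £60 per unit

At a seller price of 172, quantity supplied is -152 + 4·172 = 536.
Buyers absorb 536 only when they pay pb with 1432 − 8·pb = 536, i.e. pb = 112.
s = ps − pb = 172 − 112 = 60.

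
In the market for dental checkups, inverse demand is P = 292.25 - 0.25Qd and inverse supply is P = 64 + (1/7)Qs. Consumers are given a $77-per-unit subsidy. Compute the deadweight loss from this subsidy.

Pre-subsidy: 292.25 - 0.25Q = 64 + (1/7)Q gives Q* = 581 and P* = 147.
With the rebate, buyers effectively pay Pb = Ps − 77, where Ps is the price sellers receive.
On the curves, Pb = 292.25 - 0.25Q and Ps = 64 + (1/7)Q; the wedge Ps − Pb = 77 gives 64 + (1/7)Q − (292.25 - 0.25Q) = 77, so Q' = 777.
Then Pb = 292.25 − 0.25·777 = 98 and Ps = 64 + (1/7)·777 = 175.
The subsidy expands output by 777 − 581 = 196 past the efficient level; on those units the gap between marginal cost and willingness to pay runs from 0 up to 77.
DWL = ½ × 77 × 196 = 7546.

Deadweight loss = $7546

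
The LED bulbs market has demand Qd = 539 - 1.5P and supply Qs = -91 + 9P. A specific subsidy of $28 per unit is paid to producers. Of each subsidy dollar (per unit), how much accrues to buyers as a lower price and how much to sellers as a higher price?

Pre-subsidy: 539 - 1.5P = -91 + 9P gives P* = 60, Q* = 449.
With the subsidy, sellers receive Ps = Pb + 28 for each unit, where Pb is the price buyers pay.
Supply in terms of Pb becomes Qs = -91 + 9(Pb + 28) = 161 + 9Pb. Setting this equal to demand: 539 - 1.5Pb = 161 + 9Pb, so Pb = 36.
Sellers receive Ps = 36 + 28 = 64; Q' = 539 − 1.5·36 = 485.
Buyers' price falls by P* − Pb = 60 − 36 = 24; sellers' price rises by Ps − P* = 64 − 60 = 4.

Buyers gain $24 per unit; sellers gain $4 per unit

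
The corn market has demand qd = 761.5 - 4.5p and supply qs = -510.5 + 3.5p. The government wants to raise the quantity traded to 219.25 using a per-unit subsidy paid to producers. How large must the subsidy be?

At q = 219.25, invert demand for the buyer price: pb = (761.5 − 219.25)/4.5 = 120.5; invert supply for the seller price: ps = (219.25 − (-510.5))/3.5 = 208.5.
The subsidy must fill the gap: s = ps − pb = 208.5 − 120.5 = 88.

Required subsidy s = 88 per unit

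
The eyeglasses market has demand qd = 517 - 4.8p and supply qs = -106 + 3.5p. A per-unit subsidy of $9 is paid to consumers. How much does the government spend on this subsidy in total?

Government cost = 130671/83

Pre-subsidy: 517 - 4.8p = -106 + 3.5p gives p* = 6230/83, q* = 13007/83.
With the rebate, buyers effectively pay pb = ps − 9, where ps is the price sellers receive.
Demand in terms of ps becomes qd = 517 − 4.8(ps − 9) = 560.2 - 4.8ps. Setting this equal to supply: 560.2 - 4.8ps = -106 + 3.5ps, so ps = 6662/83.
Buyers pay pb = 6662/83 − 9 = 5915/83; q' = -106 + 3.5·(6662/83) = 14519/83.
Government outlay = subsidy × quantity = 9 × 14519/83 = 130671/83.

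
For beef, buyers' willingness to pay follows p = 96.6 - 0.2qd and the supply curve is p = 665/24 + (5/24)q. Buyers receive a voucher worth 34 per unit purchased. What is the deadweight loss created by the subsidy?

Pre-subsidy: 96.6 - 0.2q = 665/24 + (5/24)q gives q* = 1181/7 and p* = 440/7.
With the rebate, buyers effectively pay pb = ps − 34, where ps is the price sellers receive.
On the curves, pb = 96.6 - 0.2q and ps = 665/24 + (5/24)q; the wedge ps − pb = 34 gives 665/24 + (5/24)q − (96.6 - 0.2q) = 34, so q' = 12347/49.
Then pb = 96.6 − 0.2·(12347/49) = 2264/49 and ps = 665/24 + (5/24)·(12347/49) = 3930/49.
The subsidy expands output by 12347/49 − 1181/7 = 4080/49 past the efficient level; on those units the gap between marginal cost and willingness to pay runs from 0 up to 34.
DWL = ½ × 34 × 4080/49 = 69360/49.

Deadweight loss = 69360/49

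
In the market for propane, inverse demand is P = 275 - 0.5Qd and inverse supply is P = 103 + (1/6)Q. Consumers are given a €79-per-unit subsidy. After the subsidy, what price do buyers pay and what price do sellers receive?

Buyers pay €86.75; sellers receive €165.75

Pre-subsidy: 275 - 0.5Q = 103 + (1/6)Q gives Q* = 258 and P* = 146.
With the rebate, buyers effectively pay Pb = Ps − 79, where Ps is the price sellers receive.
On the curves, Pb = 275 - 0.5Q and Ps = 103 + (1/6)Q; the wedge Ps − Pb = 79 gives 103 + (1/6)Q − (275 - 0.5Q) = 79, so Q' = 376.5.
Then Pb = 275 − 0.5·376.5 = 86.75 and Ps = 103 + (1/6)·376.5 = 165.75.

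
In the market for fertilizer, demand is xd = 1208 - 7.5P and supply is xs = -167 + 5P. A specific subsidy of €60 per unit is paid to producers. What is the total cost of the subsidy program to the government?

Government cost = €33780

Pre-subsidy: 1208 - 7.5P = -167 + 5P gives P* = 110, x* = 383.
With the subsidy, sellers receive Ps = Pb + 60 for each unit, where Pb is the price buyers pay.
Supply in terms of Pb becomes xs = -167 + 5(Pb + 60) = 133 + 5Pb. Setting this equal to demand: 1208 - 7.5Pb = 133 + 5Pb, so Pb = 86.
Sellers receive Ps = 86 + 60 = 146; x' = 1208 − 7.5·86 = 563.
Government outlay = subsidy × quantity = 60 × 563 = 33780.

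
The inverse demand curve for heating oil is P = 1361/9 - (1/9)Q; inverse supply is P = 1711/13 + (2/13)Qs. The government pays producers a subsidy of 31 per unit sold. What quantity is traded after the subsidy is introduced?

Q' = 191

Pre-subsidy: 1361/9 - (1/9)Q = 1711/13 + (2/13)Q gives Q* = 74 and P* = 143.
With the subsidy, sellers receive Ps = Pb + 31 for each unit, where Pb is the price buyers pay.
On the curves, Pb = 1361/9 - (1/9)Q and Ps = 1711/13 + (2/13)Q; the wedge Ps − Pb = 31 gives 1711/13 + (2/13)Q − (1361/9 - (1/9)Q) = 31, so Q' = 191.
Then Pb = 1361/9 − (1/9)·191 = 130 and Ps = 1711/13 + (2/13)·191 = 161.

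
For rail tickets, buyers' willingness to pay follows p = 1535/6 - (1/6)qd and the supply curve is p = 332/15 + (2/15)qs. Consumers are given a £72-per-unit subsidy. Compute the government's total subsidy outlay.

Pre-subsidy: 1535/6 - (1/6)q = 332/15 + (2/15)q gives q* = 779 and p* = 126.
With the rebate, buyers effectively pay pb = ps − 72, where ps is the price sellers receive.
On the curves, pb = 1535/6 - (1/6)q and ps = 332/15 + (2/15)q; the wedge ps − pb = 72 gives 332/15 + (2/15)q − (1535/6 - (1/6)q) = 72, so q' = 1019.
Then pb = 1535/6 − (1/6)·1019 = 86 and ps = 332/15 + (2/15)·1019 = 158.
Government outlay = subsidy × quantity = 72 × 1019 = 73368.

Government cost = £73368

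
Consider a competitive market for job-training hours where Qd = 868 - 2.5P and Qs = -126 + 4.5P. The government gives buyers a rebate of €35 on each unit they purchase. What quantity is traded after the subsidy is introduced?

Pre-subsidy: 868 - 2.5P = -126 + 4.5P gives P* = 142, Q* = 513.
With the rebate, buyers effectively pay Pb = Ps − 35, where Ps is the price sellers receive.
Demand in terms of Ps becomes Qd = 868 − 2.5(Ps − 35) = 955.5 - 2.5Ps. Setting this equal to supply: 955.5 - 2.5Ps = -126 + 4.5Ps, so Ps = 154.5.
Buyers pay Pb = 154.5 − 35 = 119.5; Q' = -126 + 4.5·154.5 = 569.25.

Q' = 569.25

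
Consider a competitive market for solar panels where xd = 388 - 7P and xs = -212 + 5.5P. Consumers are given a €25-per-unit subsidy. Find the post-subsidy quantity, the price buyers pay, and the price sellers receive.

Pre-subsidy: 388 - 7P = -212 + 5.5P gives P* = 48, x* = 52.
With the rebate, buyers effectively pay Pb = Ps − 25, where Ps is the price sellers receive.
Demand in terms of Ps becomes xd = 388 − 7(Ps − 25) = 563 - 7Ps. Setting this equal to supply: 563 - 7Ps = -212 + 5.5Ps, so Ps = 62.
Buyers pay Pb = 62 − 25 = 37; x' = -212 + 5.5·62 = 129.

x' = 129; buyers pay €37; sellers receive €62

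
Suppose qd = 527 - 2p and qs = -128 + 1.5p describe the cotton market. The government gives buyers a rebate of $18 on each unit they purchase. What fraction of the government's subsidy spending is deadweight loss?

Pre-subsidy: 527 - 2p = -128 + 1.5p gives p* = 1310/7, q* = 1069/7.
With the rebate, buyers effectively pay pb = ps − 18, where ps is the price sellers receive.
Demand in terms of ps becomes qd = 527 − 2(ps − 18) = 563 - 2ps. Setting this equal to supply: 563 - 2ps = -128 + 1.5ps, so ps = 1382/7.
Buyers pay pb = 1382/7 − 18 = 1256/7; q' = -128 + 1.5·(1382/7) = 1177/7.
ΔCS = ½(1069/7 + 1177/7)(1310/7 − 1256/7) = 60642/49; ΔPS = ½(1069/7 + 1177/7)(1382/7 − 1310/7) = 80856/49.
Government spending = 18 × 1177/7 = 21186/7.
DWL = ½ × 18 × (1177/7 − 1069/7) = 972/7; fraction = (972/7) / (21186/7) = 54/1177.

DWL / government spending = 54/1177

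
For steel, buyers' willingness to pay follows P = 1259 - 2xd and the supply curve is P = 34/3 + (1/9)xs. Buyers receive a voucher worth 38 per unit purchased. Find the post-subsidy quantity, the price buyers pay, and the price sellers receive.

x' = 609; buyers pay 41; sellers receive 79

Pre-subsidy: 1259 - 2x = 34/3 + (1/9)x gives x* = 591 and P* = 77.
With the rebate, buyers effectively pay Pb = Ps − 38, where Ps is the price sellers receive.
On the curves, Pb = 1259 - 2x and Ps = 34/3 + (1/9)x; the wedge Ps − Pb = 38 gives 34/3 + (1/9)x − (1259 - 2x) = 38, so x' = 609.
Then Pb = 1259 − 2·609 = 41 and Ps = 34/3 + (1/9)·609 = 79.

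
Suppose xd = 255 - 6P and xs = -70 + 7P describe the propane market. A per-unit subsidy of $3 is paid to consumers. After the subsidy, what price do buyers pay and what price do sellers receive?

Buyers pay 304/13; sellers receive 343/13

Pre-subsidy: 255 - 6P = -70 + 7P gives P* = 25, x* = 105.
With the rebate, buyers effectively pay Pb = Ps − 3, where Ps is the price sellers receive.
Demand in terms of Ps becomes xd = 255 − 6(Ps − 3) = 273 - 6Ps. Setting this equal to supply: 273 - 6Ps = -70 + 7Ps, so Ps = 343/13.
Buyers pay Pb = 343/13 − 3 = 304/13; x' = -70 + 7·(343/13) = 1491/13.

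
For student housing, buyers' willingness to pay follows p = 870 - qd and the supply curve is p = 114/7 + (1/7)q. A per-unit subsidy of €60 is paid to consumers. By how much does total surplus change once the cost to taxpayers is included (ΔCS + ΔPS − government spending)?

Net change in total surplus = -€1575

Pre-subsidy: 870 - q = 114/7 + (1/7)q gives q* = 747 and p* = 123.
With the rebate, buyers effectively pay pb = ps − 60, where ps is the price sellers receive.
On the curves, pb = 870 - q and ps = 114/7 + (1/7)q; the wedge ps − pb = 60 gives 114/7 + (1/7)q − (870 - q) = 60, so q' = 799.5.
Then pb = 870 − 1·799.5 = 70.5 and ps = 114/7 + (1/7)·799.5 = 130.5.
ΔCS = ½(747 + 799.5)(123 − 70.5) = 40595.625; ΔPS = ½(747 + 799.5)(130.5 − 123) = 5799.375.
Government spending = 60 × 799.5 = 47970.
Net change = 40595.625 + 5799.375 − 47970 = -1575. The loss equals the DWL triangle ½·60·52.5.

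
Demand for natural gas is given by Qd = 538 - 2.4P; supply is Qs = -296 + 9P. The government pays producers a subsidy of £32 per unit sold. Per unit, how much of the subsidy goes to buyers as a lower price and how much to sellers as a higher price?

Buyers gain 480/19 per unit; sellers gain 128/19 per unit

Pre-subsidy: 538 - 2.4P = -296 + 9P gives P* = 1390/19, Q* = 6886/19.
With the subsidy, sellers receive Ps = Pb + 32 for each unit, where Pb is the price buyers pay.
Supply in terms of Pb becomes Qs = -296 + 9(Pb + 32) = -8 + 9Pb. Setting this equal to demand: 538 - 2.4Pb = -8 + 9Pb, so Pb = 910/19.
Sellers receive Ps = 910/19 + 32 = 1518/19; Q' = 538 − 2.4·(910/19) = 8038/19.
Buyers' price falls by P* − Pb = 1390/19 − 910/19 = 480/19; sellers' price rises by Ps − P* = 1518/19 − 1390/19 = 128/19.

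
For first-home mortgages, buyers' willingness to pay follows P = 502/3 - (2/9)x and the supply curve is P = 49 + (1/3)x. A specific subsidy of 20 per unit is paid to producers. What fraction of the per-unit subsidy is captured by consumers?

Consumer share = 0.4

Pre-subsidy: 502/3 - (2/9)x = 49 + (1/3)x gives x* = 213 and P* = 120.
With the subsidy, sellers receive Ps = Pb + 20 for each unit, where Pb is the price buyers pay.
On the curves, Pb = 502/3 - (2/9)x and Ps = 49 + (1/3)x; the wedge Ps − Pb = 20 gives 49 + (1/3)x − (502/3 - (2/9)x) = 20, so x' = 249.
Then Pb = 502/3 − (2/9)·249 = 112 and Ps = 49 + (1/3)·249 = 132.
Buyers' price falls by P* − Pb = 120 − 112 = 8; sellers' price rises by Ps − P* = 132 − 120 = 12.
So consumers capture 8/20 = 0.4 of each unit of subsidy.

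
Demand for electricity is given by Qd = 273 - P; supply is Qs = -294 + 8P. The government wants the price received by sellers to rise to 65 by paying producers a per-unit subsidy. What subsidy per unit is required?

At a seller price of 65, quantity supplied is -294 + 8·65 = 226.
Buyers absorb 226 only when they pay Pb with 273 − 1·Pb = 226, i.e. Pb = 47.
s = Ps − Pb = 65 − 47 = 18.

Required subsidy s = 18 per unit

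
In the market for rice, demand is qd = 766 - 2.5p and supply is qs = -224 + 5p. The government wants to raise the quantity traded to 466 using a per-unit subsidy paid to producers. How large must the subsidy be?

At q = 466, invert demand for the buyer price: pb = (766 − 466)/2.5 = 120; invert supply for the seller price: ps = (466 − (-224))/5 = 138.
The subsidy must fill the gap: s = ps − pb = 138 − 120 = 18.

Required subsidy s = 18 per unit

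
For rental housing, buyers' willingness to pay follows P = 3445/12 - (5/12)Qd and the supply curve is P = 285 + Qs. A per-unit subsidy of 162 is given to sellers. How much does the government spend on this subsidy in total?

Pre-subsidy: 3445/12 - (5/12)Q = 285 + Q gives Q* = 25/17 and P* = 4870/17.
With the subsidy, sellers receive Ps = Pb + 162 for each unit, where Pb is the price buyers pay.
On the curves, Pb = 3445/12 - (5/12)Q and Ps = 285 + Q; the wedge Ps − Pb = 162 gives 285 + Q − (3445/12 - (5/12)Q) = 162, so Q' = 1969/17.
Then Pb = 3445/12 − (5/12)·(1969/17) = 4060/17 and Ps = 285 + 1·(1969/17) = 6814/17.
Government outlay = subsidy × quantity = 162 × 1969/17 = 318978/17.

Government cost = 318978/17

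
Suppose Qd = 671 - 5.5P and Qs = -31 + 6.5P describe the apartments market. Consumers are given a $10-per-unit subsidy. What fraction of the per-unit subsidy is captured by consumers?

Pre-subsidy: 671 - 5.5P = -31 + 6.5P gives P* = 58.5, Q* = 349.25.
With the rebate, buyers effectively pay Pb = Ps − 10, where Ps is the price sellers receive.
Demand in terms of Ps becomes Qd = 671 − 5.5(Ps − 10) = 726 - 5.5Ps. Setting this equal to supply: 726 - 5.5Ps = -31 + 6.5Ps, so Ps = 757/12.
Buyers pay Pb = 757/12 − 10 = 637/12; Q' = -31 + 6.5·(757/12) = 9097/24.
Buyers' price falls by P* − Pb = 58.5 − 637/12 = 65/12; sellers' price rises by Ps − P* = 757/12 − 58.5 = 55/12.
So consumers capture (65/12)/10 = 13/24 of each unit of subsidy.

Consumer share = 13/24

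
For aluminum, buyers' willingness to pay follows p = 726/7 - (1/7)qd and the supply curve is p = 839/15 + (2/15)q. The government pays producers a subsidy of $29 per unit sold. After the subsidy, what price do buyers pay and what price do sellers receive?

Pre-subsidy: 726/7 - (1/7)q = 839/15 + (2/15)q gives q* = 173 and p* = 79.
With the subsidy, sellers receive ps = pb + 29 for each unit, where pb is the price buyers pay.
On the curves, pb = 726/7 - (1/7)q and ps = 839/15 + (2/15)q; the wedge ps − pb = 29 gives 839/15 + (2/15)q − (726/7 - (1/7)q) = 29, so q' = 278.
Then pb = 726/7 − (1/7)·278 = 64 and ps = 839/15 + (2/15)·278 = 93.

Buyers pay $64; sellers receive $93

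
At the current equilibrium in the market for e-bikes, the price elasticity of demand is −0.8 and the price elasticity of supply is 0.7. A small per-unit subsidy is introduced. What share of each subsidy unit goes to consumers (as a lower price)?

For a small subsidy around the equilibrium, the benefit split depends on the relative slopes, which at a point are proportional to the elasticities.
Buyer share = εs/(εs + |εd|) = 0.7/(0.7 + 0.8) = 7/15; seller share = |εd|/(εs + |εd|) = 8/15.

Consumer share = 7/15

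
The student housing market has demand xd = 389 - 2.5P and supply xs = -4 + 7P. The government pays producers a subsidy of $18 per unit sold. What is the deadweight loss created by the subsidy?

Pre-subsidy: 389 - 2.5P = -4 + 7P gives P* = 786/19, x* = 5426/19.
With the subsidy, sellers receive Ps = Pb + 18 for each unit, where Pb is the price buyers pay.
Supply in terms of Pb becomes xs = -4 + 7(Pb + 18) = 122 + 7Pb. Setting this equal to demand: 389 - 2.5Pb = 122 + 7Pb, so Pb = 534/19.
Sellers receive Ps = 534/19 + 18 = 876/19; x' = 389 − 2.5·(534/19) = 6056/19.
The subsidy expands output by 6056/19 − 5426/19 = 630/19 past the efficient level; on those units the gap between marginal cost and willingness to pay runs from 0 up to 18.
DWL = ½ × 18 × 630/19 = 5670/19.

Deadweight loss = 5670/19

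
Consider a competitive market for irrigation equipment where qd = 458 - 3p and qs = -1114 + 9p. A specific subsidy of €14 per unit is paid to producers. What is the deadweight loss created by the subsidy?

Pre-subsidy: 458 - 3p = -1114 + 9p gives p* = 131, q* = 65.
With the subsidy, sellers receive ps = pb + 14 for each unit, where pb is the price buyers pay.
Supply in terms of pb becomes qs = -1114 + 9(pb + 14) = -988 + 9pb. Setting this equal to demand: 458 - 3pb = -988 + 9pb, so pb = 120.5.
Sellers receive ps = 120.5 + 14 = 134.5; q' = 458 − 3·120.5 = 96.5.
The subsidy expands output by 96.5 − 65 = 31.5 past the efficient level; on those units the gap between marginal cost and willingness to pay runs from 0 up to 14.
DWL = ½ × 14 × 31.5 = 220.5.

Deadweight loss = €220.5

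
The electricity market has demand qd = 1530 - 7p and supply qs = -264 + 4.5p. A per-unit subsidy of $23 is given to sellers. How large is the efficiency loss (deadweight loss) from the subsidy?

Deadweight loss = $724.5

Pre-subsidy: 1530 - 7p = -264 + 4.5p gives p* = 156, q* = 438.
With the subsidy, sellers receive ps = pb + 23 for each unit, where pb is the price buyers pay.
Supply in terms of pb becomes qs = -264 + 4.5(pb + 23) = -160.5 + 4.5pb. Setting this equal to demand: 1530 - 7pb = -160.5 + 4.5pb, so pb = 147.
Sellers receive ps = 147 + 23 = 170; q' = 1530 − 7·147 = 501.
The subsidy expands output by 501 − 438 = 63 past the efficient level; on those units the gap between marginal cost and willingness to pay runs from 0 up to 23.
DWL = ½ × 23 × 63 = 724.5.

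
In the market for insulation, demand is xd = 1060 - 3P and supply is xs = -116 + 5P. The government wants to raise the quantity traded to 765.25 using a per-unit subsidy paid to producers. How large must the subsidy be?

At x = 765.25, invert demand for the buyer price: Pb = (1060 − 765.25)/3 = 98.25; invert supply for the seller price: Ps = (765.25 − (-116))/5 = 176.25.
The subsidy must fill the gap: s = Ps − Pb = 176.25 − 98.25 = 78.

Required subsidy s = 78 per unit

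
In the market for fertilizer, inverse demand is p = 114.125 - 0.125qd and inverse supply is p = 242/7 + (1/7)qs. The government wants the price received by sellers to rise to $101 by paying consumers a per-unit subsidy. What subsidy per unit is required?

Required subsidy s = $45 per unit

At a seller price of 101, quantity supplied is -242 + 7·101 = 465.
Buyers absorb 465 only when they pay pb = 114.125 − 0.125·465 = 56.
s = ps − pb = 101 − 56 = 45.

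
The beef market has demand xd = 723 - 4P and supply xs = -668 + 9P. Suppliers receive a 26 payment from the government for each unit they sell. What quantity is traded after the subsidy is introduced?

Pre-subsidy: 723 - 4P = -668 + 9P gives P* = 107, x* = 295.
With the subsidy, sellers receive Ps = Pb + 26 for each unit, where Pb is the price buyers pay.
Supply in terms of Pb becomes xs = -668 + 9(Pb + 26) = -434 + 9Pb. Setting this equal to demand: 723 - 4Pb = -434 + 9Pb, so Pb = 89.
Sellers receive Ps = 89 + 26 = 115; x' = 723 − 4·89 = 367.

x' = 367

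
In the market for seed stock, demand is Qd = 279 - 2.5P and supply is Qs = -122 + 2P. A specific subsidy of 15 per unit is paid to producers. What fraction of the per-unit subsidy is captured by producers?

Pre-subsidy: 279 - 2.5P = -122 + 2P gives P* = 802/9, Q* = 506/9.
With the subsidy, sellers receive Ps = Pb + 15 for each unit, where Pb is the price buyers pay.
Supply in terms of Pb becomes Qs = -122 + 2(Pb + 15) = -92 + 2Pb. Setting this equal to demand: 279 - 2.5Pb = -92 + 2Pb, so Pb = 742/9.
Sellers receive Ps = 742/9 + 15 = 877/9; Q' = 279 − 2.5·(742/9) = 656/9.
Buyers' price falls by P* − Pb = 802/9 − 742/9 = 20/3; sellers' price rises by Ps − P* = 877/9 − 802/9 = 25/3.
So producers capture (25/3)/15 = 5/9 of each unit of subsidy.

Producer share = 5/9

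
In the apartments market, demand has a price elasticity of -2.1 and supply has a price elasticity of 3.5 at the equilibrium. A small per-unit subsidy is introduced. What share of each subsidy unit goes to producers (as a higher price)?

For a small subsidy around the equilibrium, the benefit split depends on the relative slopes, which at a point are proportional to the elasticities.
Buyer share = εs/(εs + |εd|) = 3.5/(3.5 + 2.1) = 0.625; seller share = |εd|/(εs + |εd|) = 0.375.
So producers capture 0.375 of the subsidy.

Producer share = 0.375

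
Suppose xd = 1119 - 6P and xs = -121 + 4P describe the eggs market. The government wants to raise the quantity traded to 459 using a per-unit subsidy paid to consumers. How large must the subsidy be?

Required subsidy s = 35 per unit

At x = 459, invert demand for the buyer price: Pb = (1119 − 459)/6 = 110; invert supply for the seller price: Ps = (459 − (-121))/4 = 145.
The subsidy must fill the gap: s = Ps − Pb = 145 − 110 = 35.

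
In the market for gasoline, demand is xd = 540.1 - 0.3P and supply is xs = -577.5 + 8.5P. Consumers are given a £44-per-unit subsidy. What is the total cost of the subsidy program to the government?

Pre-subsidy: 540.1 - 0.3P = -577.5 + 8.5P gives P* = 127, x* = 502.
With the rebate, buyers effectively pay Pb = Ps − 44, where Ps is the price sellers receive.
Demand in terms of Ps becomes xd = 540.1 − 0.3(Ps − 44) = 553.3 - 0.3Ps. Setting this equal to supply: 553.3 - 0.3Ps = -577.5 + 8.5Ps, so Ps = 128.5.
Buyers pay Pb = 128.5 − 44 = 84.5; x' = -577.5 + 8.5·128.5 = 514.75.
Government outlay = subsidy × quantity = 44 × 514.75 = 22649.

Government cost = £22649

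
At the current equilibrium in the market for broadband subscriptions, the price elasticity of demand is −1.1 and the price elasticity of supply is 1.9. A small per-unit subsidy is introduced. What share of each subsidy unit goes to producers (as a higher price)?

For a small subsidy around the equilibrium, the benefit split depends on the relative slopes, which at a point are proportional to the elasticities.
Buyer share = εs/(εs + |εd|) = 1.9/(1.9 + 1.1) = 19/30; seller share = |εd|/(εs + |εd|) = 11/30.
So producers capture 11/30 of the subsidy.

Producer share = 11/30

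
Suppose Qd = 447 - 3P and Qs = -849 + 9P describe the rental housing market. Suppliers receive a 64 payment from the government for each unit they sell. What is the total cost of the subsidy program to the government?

Pre-subsidy: 447 - 3P = -849 + 9P gives P* = 108, Q* = 123.
With the subsidy, sellers receive Ps = Pb + 64 for each unit, where Pb is the price buyers pay.
Supply in terms of Pb becomes Qs = -849 + 9(Pb + 64) = -273 + 9Pb. Setting this equal to demand: 447 - 3Pb = -273 + 9Pb, so Pb = 60.
Sellers receive Ps = 60 + 64 = 124; Q' = 447 − 3·60 = 267.
Government outlay = subsidy × quantity = 64 × 267 = 17088.

Government cost = 17088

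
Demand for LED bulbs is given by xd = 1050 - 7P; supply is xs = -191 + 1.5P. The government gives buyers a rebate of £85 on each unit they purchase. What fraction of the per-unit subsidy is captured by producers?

Pre-subsidy: 1050 - 7P = -191 + 1.5P gives P* = 146, x* = 28.
With the rebate, buyers effectively pay Pb = Ps − 85, where Ps is the price sellers receive.
Demand in terms of Ps becomes xd = 1050 − 7(Ps − 85) = 1645 - 7Ps. Setting this equal to supply: 1645 - 7Ps = -191 + 1.5Ps, so Ps = 216.
Buyers pay Pb = 216 − 85 = 131; x' = -191 + 1.5·216 = 133.
Buyers' price falls by P* − Pb = 146 − 131 = 15; sellers' price rises by Ps − P* = 216 − 146 = 70.
So producers capture 70/85 = 14/17 of each unit of subsidy.

Producer share = 14/17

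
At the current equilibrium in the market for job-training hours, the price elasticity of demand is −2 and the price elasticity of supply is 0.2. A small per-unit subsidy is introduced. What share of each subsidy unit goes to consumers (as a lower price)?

Consumer share = 1/11

For a small subsidy around the equilibrium, the benefit split depends on the relative slopes, which at a point are proportional to the elasticities.
Buyer share = εs/(εs + |εd|) = 0.2/(0.2 + 2) = 1/11; seller share = |εd|/(εs + |εd|) = 10/11.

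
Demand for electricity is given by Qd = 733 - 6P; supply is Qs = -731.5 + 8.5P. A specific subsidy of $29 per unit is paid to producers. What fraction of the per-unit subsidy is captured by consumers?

Pre-subsidy: 733 - 6P = -731.5 + 8.5P gives P* = 101, Q* = 127.
With the subsidy, sellers receive Ps = Pb + 29 for each unit, where Pb is the price buyers pay.
Supply in terms of Pb becomes Qs = -731.5 + 8.5(Pb + 29) = -485 + 8.5Pb. Setting this equal to demand: 733 - 6Pb = -485 + 8.5Pb, so Pb = 84.
Sellers receive Ps = 84 + 29 = 113; Q' = 733 − 6·84 = 229.
Buyers' price falls by P* − Pb = 101 − 84 = 17; sellers' price rises by Ps − P* = 113 − 101 = 12.
So consumers capture 17/29 = 17/29 of each unit of subsidy.

Consumer share = 17/29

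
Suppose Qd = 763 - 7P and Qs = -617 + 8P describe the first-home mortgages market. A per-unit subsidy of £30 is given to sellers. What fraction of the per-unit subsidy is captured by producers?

Pre-subsidy: 763 - 7P = -617 + 8P gives P* = 92, Q* = 119.
With the subsidy, sellers receive Ps = Pb + 30 for each unit, where Pb is the price buyers pay.
Supply in terms of Pb becomes Qs = -617 + 8(Pb + 30) = -377 + 8Pb. Setting this equal to demand: 763 - 7Pb = -377 + 8Pb, so Pb = 76.
Sellers receive Ps = 76 + 30 = 106; Q' = 763 − 7·76 = 231.
Buyers' price falls by P* − Pb = 92 − 76 = 16; sellers' price rises by Ps − P* = 106 − 92 = 14.
So producers capture 14/30 = 7/15 of each unit of subsidy.

Producer share = 7/15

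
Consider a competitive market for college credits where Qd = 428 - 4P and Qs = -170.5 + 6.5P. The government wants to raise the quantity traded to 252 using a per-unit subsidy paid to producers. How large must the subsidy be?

Required subsidy s = 21 per unit

At Q = 252, invert demand for the buyer price: Pb = (428 − 252)/4 = 44; invert supply for the seller price: Ps = (252 − (-170.5))/6.5 = 65.
The subsidy must fill the gap: s = Ps − Pb = 65 − 44 = 21.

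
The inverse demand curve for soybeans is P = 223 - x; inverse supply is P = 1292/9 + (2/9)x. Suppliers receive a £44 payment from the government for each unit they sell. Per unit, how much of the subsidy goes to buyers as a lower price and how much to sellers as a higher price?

Pre-subsidy: 223 - x = 1292/9 + (2/9)x gives x* = 65 and P* = 158.
With the subsidy, sellers receive Ps = Pb + 44 for each unit, where Pb is the price buyers pay.
On the curves, Pb = 223 - x and Ps = 1292/9 + (2/9)x; the wedge Ps − Pb = 44 gives 1292/9 + (2/9)x − (223 - x) = 44, so x' = 101.
Then Pb = 223 − 1·101 = 122 and Ps = 1292/9 + (2/9)·101 = 166.
Buyers' price falls by P* − Pb = 158 − 122 = 36; sellers' price rises by Ps − P* = 166 − 158 = 8.

Buyers gain £36 per unit; sellers gain £8 per unit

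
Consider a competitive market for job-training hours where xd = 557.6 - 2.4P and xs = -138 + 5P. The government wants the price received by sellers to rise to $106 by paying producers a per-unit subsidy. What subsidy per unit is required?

Required subsidy s = $37 per unit

At a seller price of 106, quantity supplied is -138 + 5·106 = 392.
Buyers absorb 392 only when they pay Pb with 557.6 − 2.4·Pb = 392, i.e. Pb = 69.
s = Ps − Pb = 106 − 69 = 37.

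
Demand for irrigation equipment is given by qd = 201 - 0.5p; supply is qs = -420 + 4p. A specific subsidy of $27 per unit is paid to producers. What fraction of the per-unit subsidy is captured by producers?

Pre-subsidy: 201 - 0.5p = -420 + 4p gives p* = 138, q* = 132.
With the subsidy, sellers receive ps = pb + 27 for each unit, where pb is the price buyers pay.
Supply in terms of pb becomes qs = -420 + 4(pb + 27) = -312 + 4pb. Setting this equal to demand: 201 - 0.5pb = -312 + 4pb, so pb = 114.
Sellers receive ps = 114 + 27 = 141; q' = 201 − 0.5·114 = 144.
Buyers' price falls by p* − pb = 138 − 114 = 24; sellers' price rises by ps − p* = 141 − 138 = 3.
So producers capture 3/27 = 1/9 of each unit of subsidy.

Producer share = 1/9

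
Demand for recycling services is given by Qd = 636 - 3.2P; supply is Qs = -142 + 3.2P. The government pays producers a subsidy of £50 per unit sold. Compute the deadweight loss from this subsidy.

Pre-subsidy: 636 - 3.2P = -142 + 3.2P gives P* = 121.5625, Q* = 247.
With the subsidy, sellers receive Ps = Pb + 50 for each unit, where Pb is the price buyers pay.
Supply in terms of Pb becomes Qs = -142 + 3.2(Pb + 50) = 18 + 3.2Pb. Setting this equal to demand: 636 - 3.2Pb = 18 + 3.2Pb, so Pb = 96.5625.
Sellers receive Ps = 96.5625 + 50 = 146.5625; Q' = 636 − 3.2·96.5625 = 327.
The subsidy expands output by 327 − 247 = 80 past the efficient level; on those units the gap between marginal cost and willingness to pay runs from 0 up to 50.
DWL = ½ × 50 × 80 = 2000.

Deadweight loss = £2000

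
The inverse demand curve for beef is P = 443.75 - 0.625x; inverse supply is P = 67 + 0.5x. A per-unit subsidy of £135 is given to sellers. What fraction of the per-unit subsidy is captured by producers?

Producer share = 4/9

Pre-subsidy: 443.75 - 0.625x = 67 + 0.5x gives x* = 3014/9 and P* = 2110/9.
With the subsidy, sellers receive Ps = Pb + 135 for each unit, where Pb is the price buyers pay.
On the curves, Pb = 443.75 - 0.625x and Ps = 67 + 0.5x; the wedge Ps − Pb = 135 gives 67 + 0.5x − (443.75 - 0.625x) = 135, so x' = 4094/9.
Then Pb = 443.75 − 0.625·(4094/9) = 1435/9 and Ps = 67 + 0.5·(4094/9) = 2650/9.
Buyers' price falls by P* − Pb = 2110/9 − 1435/9 = 75; sellers' price rises by Ps − P* = 2650/9 − 2110/9 = 60.
So producers capture 60/135 = 4/9 of each unit of subsidy.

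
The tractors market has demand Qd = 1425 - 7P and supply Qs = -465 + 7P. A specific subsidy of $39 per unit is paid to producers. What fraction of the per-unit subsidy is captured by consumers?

Pre-subsidy: 1425 - 7P = -465 + 7P gives P* = 135, Q* = 480.
With the subsidy, sellers receive Ps = Pb + 39 for each unit, where Pb is the price buyers pay.
Supply in terms of Pb becomes Qs = -465 + 7(Pb + 39) = -192 + 7Pb. Setting this equal to demand: 1425 - 7Pb = -192 + 7Pb, so Pb = 115.5.
Sellers receive Ps = 115.5 + 39 = 154.5; Q' = 1425 − 7·115.5 = 616.5.
Buyers' price falls by P* − Pb = 135 − 115.5 = 19.5; sellers' price rises by Ps − P* = 154.5 − 135 = 19.5.
So consumers capture 19.5/39 = 0.5 of each unit of subsidy.

Consumer share = 0.5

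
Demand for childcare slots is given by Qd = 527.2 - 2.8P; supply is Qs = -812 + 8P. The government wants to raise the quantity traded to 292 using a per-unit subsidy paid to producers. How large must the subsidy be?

Required subsidy s = 54 per unit

At Q = 292, invert demand for the buyer price: Pb = (527.2 − 292)/2.8 = 84; invert supply for the seller price: Ps = (292 − (-812))/8 = 138.
The subsidy must fill the gap: s = Ps − Pb = 138 − 84 = 54.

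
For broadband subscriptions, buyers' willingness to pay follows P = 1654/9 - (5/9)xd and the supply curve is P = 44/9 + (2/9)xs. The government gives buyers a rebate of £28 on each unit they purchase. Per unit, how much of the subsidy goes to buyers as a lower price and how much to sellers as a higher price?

Buyers gain £20 per unit; sellers gain £8 per unit

Pre-subsidy: 1654/9 - (5/9)x = 44/9 + (2/9)x gives x* = 230 and P* = 56.
With the rebate, buyers effectively pay Pb = Ps − 28, where Ps is the price sellers receive.
On the curves, Pb = 1654/9 - (5/9)x and Ps = 44/9 + (2/9)x; the wedge Ps − Pb = 28 gives 44/9 + (2/9)x − (1654/9 - (5/9)x) = 28, so x' = 266.
Then Pb = 1654/9 − (5/9)·266 = 36 and Ps = 44/9 + (2/9)·266 = 64.
Buyers' price falls by P* − Pb = 56 − 36 = 20; sellers' price rises by Ps − P* = 64 − 56 = 8.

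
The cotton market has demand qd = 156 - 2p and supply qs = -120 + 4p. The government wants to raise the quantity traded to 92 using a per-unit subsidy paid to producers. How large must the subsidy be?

At q = 92, invert demand for the buyer price: pb = (156 − 92)/2 = 32; invert supply for the seller price: ps = (92 − (-120))/4 = 53.
The subsidy must fill the gap: s = ps − pb = 53 − 32 = 21.

Required subsidy s = 21 per unit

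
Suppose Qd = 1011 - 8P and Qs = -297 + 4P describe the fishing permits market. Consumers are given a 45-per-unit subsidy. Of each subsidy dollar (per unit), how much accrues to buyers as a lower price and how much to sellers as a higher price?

Buyers gain 15 per unit; sellers gain 30 per unit

Pre-subsidy: 1011 - 8P = -297 + 4P gives P* = 109, Q* = 139.
With the rebate, buyers effectively pay Pb = Ps − 45, where Ps is the price sellers receive.
Demand in terms of Ps becomes Qd = 1011 − 8(Ps − 45) = 1371 - 8Ps. Setting this equal to supply: 1371 - 8Ps = -297 + 4Ps, so Ps = 139.
Buyers pay Pb = 139 − 45 = 94; Q' = -297 + 4·139 = 259.
Buyers' price falls by P* − Pb = 109 − 94 = 15; sellers' price rises by Ps − P* = 139 − 109 = 30.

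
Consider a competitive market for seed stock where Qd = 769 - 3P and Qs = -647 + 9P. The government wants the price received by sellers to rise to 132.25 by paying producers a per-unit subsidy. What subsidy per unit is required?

Required subsidy s = 57 per unit

At a seller price of 132.25, quantity supplied is -647 + 9·132.25 = 543.25.
Buyers absorb 543.25 only when they pay Pb with 769 − 3·Pb = 543.25, i.e. Pb = 75.25.
s = Ps − Pb = 132.25 − 75.25 = 57.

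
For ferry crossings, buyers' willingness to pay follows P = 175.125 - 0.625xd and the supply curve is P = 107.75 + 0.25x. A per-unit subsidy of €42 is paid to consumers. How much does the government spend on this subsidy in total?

Government cost = €5250

Pre-subsidy: 175.125 - 0.625x = 107.75 + 0.25x gives x* = 77 and P* = 127.
With the rebate, buyers effectively pay Pb = Ps − 42, where Ps is the price sellers receive.
On the curves, Pb = 175.125 - 0.625x and Ps = 107.75 + 0.25x; the wedge Ps − Pb = 42 gives 107.75 + 0.25x − (175.125 - 0.625x) = 42, so x' = 125.
Then Pb = 175.125 − 0.625·125 = 97 and Ps = 107.75 + 0.25·125 = 139.
Government outlay = subsidy × quantity = 42 × 125 = 5250.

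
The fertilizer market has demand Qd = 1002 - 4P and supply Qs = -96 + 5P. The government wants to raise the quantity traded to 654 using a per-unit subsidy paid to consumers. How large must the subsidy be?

Required subsidy s = 63 per unit

At Q = 654, invert demand for the buyer price: Pb = (1002 − 654)/4 = 87; invert supply for the seller price: Ps = (654 − (-96))/5 = 150.
The subsidy must fill the gap: s = Ps − Pb = 150 − 87 = 63.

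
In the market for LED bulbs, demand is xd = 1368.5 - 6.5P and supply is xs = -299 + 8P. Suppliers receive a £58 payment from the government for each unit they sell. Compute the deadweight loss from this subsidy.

Deadweight loss = £6032

Pre-subsidy: 1368.5 - 6.5P = -299 + 8P gives P* = 115, x* = 621.
With the subsidy, sellers receive Ps = Pb + 58 for each unit, where Pb is the price buyers pay.
Supply in terms of Pb becomes xs = -299 + 8(Pb + 58) = 165 + 8Pb. Setting this equal to demand: 1368.5 - 6.5Pb = 165 + 8Pb, so Pb = 83.
Sellers receive Ps = 83 + 58 = 141; x' = 1368.5 − 6.5·83 = 829.
The subsidy expands output by 829 − 621 = 208 past the efficient level; on those units the gap between marginal cost and willingness to pay runs from 0 up to 58.
DWL = ½ × 58 × 208 = 6032.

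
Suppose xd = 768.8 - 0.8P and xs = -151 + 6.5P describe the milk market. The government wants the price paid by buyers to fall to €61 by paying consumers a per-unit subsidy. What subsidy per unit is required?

At a buyer price of 61, quantity demanded is 768.8 − 0.8·61 = 720.
Sellers supply 720 only when they receive Ps with -151 + 6.5·Ps = 720, i.e. Ps = 134.
s = Ps − Pb = 134 − 61 = 73.

Required subsidy s = €73 per unit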